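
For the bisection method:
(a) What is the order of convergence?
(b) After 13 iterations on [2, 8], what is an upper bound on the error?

(a) Bisection has linear (order 1) convergence; the error is halved each step.

(b) Error bound = (b-a)/2^n = (8 - 2)/2^{13}
    = 6/2^{13}

(a) 1 (linear); (b) error ≤ 7.32e-04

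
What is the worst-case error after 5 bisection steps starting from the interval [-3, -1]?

Bisection error bound: |error| ≤ (b-a)/2^n
|error| ≤ (-1 - (-3))/2^5 = 2/2^5
|error| ≤ 0.0625000000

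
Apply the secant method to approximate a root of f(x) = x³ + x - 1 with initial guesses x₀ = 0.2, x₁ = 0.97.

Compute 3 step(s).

f(x) = x³ + x - 1
x₀ = 0.2, x₁ = 0.97

Secant formula: x_{n+1} = x_n - f(x_n)(x_n - x_{n-1})/(f(x_n) - f(x_{n-1}))

Iteration 1:
  f(0.200000) = -0.792000
  f(0.970000) = 0.882673
  x_2 = 0.970000 - 0.882673×(0.970000 - 0.200000)/(0.882673 - (-0.792000))
       = 0.564155
Iteration 2:
  f(0.970000) = 0.882673
  f(0.564155) = -0.256292
  x_3 = 0.564155 - (-0.256292)×(0.564155 - 0.970000)/(-0.256292 - 0.882673)
       = 0.655479
Iteration 3:
  f(0.564155) = -0.256292
  f(0.655479) = -0.062894
  x_4 = 0.655479 - (-0.062894)×(0.655479 - 0.564155)/(-0.062894 - (-0.256292))
       = 0.685177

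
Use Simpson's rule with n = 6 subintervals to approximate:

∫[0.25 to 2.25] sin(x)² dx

f(x) = sin(x)²
a = 0.25, b = 2.25, n = 6
h = (b - a)/n = 0.333333

Simpson's rule: (h/3)[f(x₀) + 4f(x₁) + 2f(x₂) + ... + f(xₙ)]

x_0 = 0.2500, f(x_0) = 0.061209, coefficient = 1
x_1 = 0.5833, f(x_1) = 0.303391, coefficient = 4
x_2 = 0.9167, f(x_2) = 0.629766, coefficient = 2
x_3 = 1.2500, f(x_3) = 0.900572, coefficient = 4
x_4 = 1.5833, f(x_4) = 0.999843, coefficient = 2
x_5 = 1.9167, f(x_5) = 0.885068, coefficient = 4
x_6 = 2.2500, f(x_6) = 0.605398, coefficient = 1

I ≈ (0.333333/3) × 12.281947 = 1.364661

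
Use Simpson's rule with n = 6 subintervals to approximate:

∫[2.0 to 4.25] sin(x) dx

f(x) = sin(x)
a = 2.0, b = 4.25, n = 6
h = (b - a)/n = 0.375000

Simpson's rule: (h/3)[f(x₀) + 4f(x₁) + 2f(x₂) + ... + f(xₙ)]

x_0 = 2.0000, f(x_0) = 0.909297, coefficient = 1
x_1 = 2.3750, f(x_1) = 0.693685, coefficient = 4
x_2 = 2.7500, f(x_2) = 0.381661, coefficient = 2
x_3 = 3.1250, f(x_3) = 0.016592, coefficient = 4
x_4 = 3.5000, f(x_4) = -0.350783, coefficient = 2
x_5 = 3.8750, f(x_5) = -0.669405, coefficient = 4
x_6 = 4.2500, f(x_6) = -0.894989, coefficient = 1

I ≈ (0.375000/3) × 0.239552 = 0.029944
Exact value: 0.029941
Error: 0.000003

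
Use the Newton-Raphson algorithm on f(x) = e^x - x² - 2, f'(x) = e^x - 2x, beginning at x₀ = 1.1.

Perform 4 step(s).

f(x) = e^x - x² - 2
f'(x) = e^x - 2x
x₀ = 1.1

Newton-Raphson formula: x_{n+1} = x_n - f(x_n)/f'(x_n)

Iteration 1:
  f(1.100000) = -0.205834
  f'(1.100000) = 0.804166
  x_1 = 1.100000 - (-0.205834)/0.804166 = 1.355960
Iteration 2:
  f(1.355960) = 0.041856
  f'(1.355960) = 1.168564
  x_2 = 1.355960 - 0.041856/1.168564 = 1.320141
Iteration 3:
  f(1.320141) = 0.001177
  f'(1.320141) = 1.103667
  x_3 = 1.320141 - 0.001177/1.103667 = 1.319075
Iteration 4:
  f(1.319075) = 0.000001
  f'(1.319075) = 1.101810
  x_4 = 1.319075 - 0.000001/1.101810 = 1.319074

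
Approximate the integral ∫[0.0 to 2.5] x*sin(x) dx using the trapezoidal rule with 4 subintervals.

f(x) = x*sin(x)
a = 0.0, b = 2.5, n = 4
h = (b - a)/n = 0.625000

Trapezoidal rule: (h/2)[f(x₀) + 2f(x₁) + 2f(x₂) + ... + f(xₙ)]

x_0 = 0.0000, f(x_0) = 0.000000, coefficient = 1
x_1 = 0.6250, f(x_1) = 0.365686, coefficient = 2
x_2 = 1.2500, f(x_2) = 1.186231, coefficient = 2
x_3 = 1.8750, f(x_3) = 1.788911, coefficient = 2
x_4 = 2.5000, f(x_4) = 1.496180, coefficient = 1

I ≈ (0.625000/2) × 8.177835 = 2.555573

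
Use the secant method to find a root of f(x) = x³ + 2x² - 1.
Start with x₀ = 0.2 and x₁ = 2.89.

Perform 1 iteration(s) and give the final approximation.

f(x) = x³ + 2x² - 1
x₀ = 0.2, x₁ = 2.89

Secant formula: x_{n+1} = x_n - f(x_n)(x_n - x_{n-1})/(f(x_n) - f(x_{n-1}))

Iteration 1:
  f(0.200000) = -0.912000
  f(2.890000) = 39.841769
  x_2 = 2.890000 - 39.841769×(2.890000 - 0.200000)/(39.841769 - (-0.912000))
       = 0.260198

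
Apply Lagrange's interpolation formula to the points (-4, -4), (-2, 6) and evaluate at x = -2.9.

Lagrange interpolation formula:
P(x) = Σ yᵢ × Lᵢ(x)
where Lᵢ(x) = Π_{j≠i} (x - xⱼ)/(xᵢ - xⱼ)

L_0(-2.9) = (-2.9 - (-2))/(-4 - (-2)) = 0.450000
L_1(-2.9) = (-2.9 - (-4))/(-2 - (-4)) = 0.550000

P(-2.9) = (-4)×L_0(-2.9) + 6×L_1(-2.9)
P(-2.9) = 1.500000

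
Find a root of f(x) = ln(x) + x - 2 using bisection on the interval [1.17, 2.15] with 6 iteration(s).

f(x) = ln(x) + x - 2
Initial interval: [1.17, 2.15]

Iteration 1:
  c_1 = (1.170000 + 2.150000)/2 = 1.660000
  f(c_1) = f(1.660000) = 0.166818
  f(a) × f(c) < 0, new interval: [1.170000, 1.660000]
Iteration 2:
  c_2 = (1.170000 + 1.660000)/2 = 1.415000
  f(c_2) = f(1.415000) = -0.237870
  f(a) × f(c) ≥ 0, new interval: [1.415000, 1.660000]
Iteration 3:
  c_3 = (1.415000 + 1.660000)/2 = 1.537500
  f(c_3) = f(1.537500) = -0.032342
  f(a) × f(c) ≥ 0, new interval: [1.537500, 1.660000]
Iteration 4:
  c_4 = (1.537500 + 1.660000)/2 = 1.598750
  f(c_4) = f(1.598750) = 0.067972
  f(a) × f(c) < 0, new interval: [1.537500, 1.598750]
Iteration 5:
  c_5 = (1.537500 + 1.598750)/2 = 1.568125
  f(c_5) = f(1.568125) = 0.018006
  f(a) × f(c) < 0, new interval: [1.537500, 1.568125]
Iteration 6:
  c_6 = (1.537500 + 1.568125)/2 = 1.552812
  f(c_6) = f(1.552812) = -0.007120
  f(a) × f(c) ≥ 0, new interval: [1.552812, 1.568125]

After 6 iteration(s), the approximation is c_6 = 1.552812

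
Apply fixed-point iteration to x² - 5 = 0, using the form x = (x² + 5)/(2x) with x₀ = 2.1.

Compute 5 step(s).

Equation: x² - 5 = 0
Fixed-point form: x = (x² + 5)/(2x)
x₀ = 2.1

x_1 = g(2.100000) = 2.240476
x_2 = g(2.240476) = 2.236072
x_3 = g(2.236072) = 2.236068
x_4 = g(2.236068) = 2.236068
x_5 = g(2.236068) = 2.236068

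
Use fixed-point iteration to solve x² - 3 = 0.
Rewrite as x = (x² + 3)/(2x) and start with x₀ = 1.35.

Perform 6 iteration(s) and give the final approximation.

Equation: x² - 3 = 0
Fixed-point form: x = (x² + 3)/(2x)
x₀ = 1.35

x_1 = g(1.350000) = 1.786111
x_2 = g(1.786111) = 1.732869
x_3 = g(1.732869) = 1.732051
x_4 = g(1.732051) = 1.732051
x_5 = g(1.732051) = 1.732051
x_6 = g(1.732051) = 1.732051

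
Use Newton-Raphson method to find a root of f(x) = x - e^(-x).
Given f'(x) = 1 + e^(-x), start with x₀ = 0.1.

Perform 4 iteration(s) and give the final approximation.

f(x) = x - e^(-x)
f'(x) = 1 + e^(-x)
x₀ = 0.1

Newton-Raphson formula: x_{n+1} = x_n - f(x_n)/f'(x_n)

Iteration 1:
  f(0.100000) = -0.804837
  f'(0.100000) = 1.904837
  x_1 = 0.100000 - (-0.804837)/1.904837 = 0.522523
Iteration 2:
  f(0.522523) = -0.070500
  f'(0.522523) = 1.593023
  x_2 = 0.522523 - (-0.070500)/1.593023 = 0.566778
Iteration 3:
  f(0.566778) = -0.000572
  f'(0.566778) = 1.567350
  x_3 = 0.566778 - (-0.000572)/1.567350 = 0.567143
Iteration 4:
  f(0.567143) = 0.000000
  f'(0.567143) = 1.567143
  x_4 = 0.567143 - 0.000000/1.567143 = 0.567143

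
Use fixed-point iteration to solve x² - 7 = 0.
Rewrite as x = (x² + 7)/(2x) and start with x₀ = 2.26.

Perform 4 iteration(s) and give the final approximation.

Equation: x² - 7 = 0
Fixed-point form: x = (x² + 7)/(2x)
x₀ = 2.26

x_1 = g(2.260000) = 2.678673
x_2 = g(2.678673) = 2.645954
x_3 = g(2.645954) = 2.645751
x_4 = g(2.645751) = 2.645751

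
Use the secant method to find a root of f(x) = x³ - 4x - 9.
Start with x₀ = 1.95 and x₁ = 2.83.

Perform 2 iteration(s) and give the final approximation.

f(x) = x³ - 4x - 9
x₀ = 1.95, x₁ = 2.83

Secant formula: x_{n+1} = x_n - f(x_n)(x_n - x_{n-1})/(f(x_n) - f(x_{n-1}))

Iteration 1:
  f(1.950000) = -9.385125
  f(2.830000) = 2.345187
  x_2 = 2.830000 - 2.345187×(2.830000 - 1.950000)/(2.345187 - (-9.385125))
       = 2.654066
Iteration 2:
  f(2.830000) = 2.345187
  f(2.654066) = -0.920853
  x_3 = 2.654066 - (-0.920853)×(2.654066 - 2.830000)/(-0.920853 - 2.345187)
       = 2.703670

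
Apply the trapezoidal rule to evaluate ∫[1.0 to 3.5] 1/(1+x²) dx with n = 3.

f(x) = 1/(1+x²)
a = 1.0, b = 3.5, n = 3
h = (b - a)/n = 0.833333

Trapezoidal rule: (h/2)[f(x₀) + 2f(x₁) + 2f(x₂) + ... + f(xₙ)]

x_0 = 1.0000, f(x_0) = 0.500000, coefficient = 1
x_1 = 1.8333, f(x_1) = 0.229299, coefficient = 2
x_2 = 2.6667, f(x_2) = 0.123288, coefficient = 2
x_3 = 3.5000, f(x_3) = 0.075472, coefficient = 1

I ≈ (0.833333/2) × 1.280646 = 0.533602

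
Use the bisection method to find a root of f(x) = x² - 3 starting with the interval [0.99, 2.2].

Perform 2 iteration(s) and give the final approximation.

f(x) = x² - 3
Initial interval: [0.99, 2.2]

Iteration 1:
  c_1 = (0.990000 + 2.200000)/2 = 1.595000
  f(c_1) = f(1.595000) = -0.455975
  f(a) × f(c) ≥ 0, new interval: [1.595000, 2.200000]
Iteration 2:
  c_2 = (1.595000 + 2.200000)/2 = 1.897500
  f(c_2) = f(1.897500) = 0.600506
  f(a) × f(c) < 0, new interval: [1.595000, 1.897500]

After 2 iteration(s), the approximation is c_2 = 1.897500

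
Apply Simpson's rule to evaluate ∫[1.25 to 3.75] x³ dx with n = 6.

f(x) = x³
a = 1.25, b = 3.75, n = 6
h = (b - a)/n = 0.416667

Simpson's rule: (h/3)[f(x₀) + 4f(x₁) + 2f(x₂) + ... + f(xₙ)]

x_0 = 1.2500, f(x_0) = 1.953125, coefficient = 1
x_1 = 1.6667, f(x_1) = 4.629630, coefficient = 4
x_2 = 2.0833, f(x_2) = 9.042245, coefficient = 2
x_3 = 2.5000, f(x_3) = 15.625000, coefficient = 4
x_4 = 2.9167, f(x_4) = 24.811921, coefficient = 2
x_5 = 3.3333, f(x_5) = 37.037037, coefficient = 4
x_6 = 3.7500, f(x_6) = 52.734375, coefficient = 1

I ≈ (0.416667/3) × 351.562500 = 48.828125
Exact value: 48.828125
Error: 0.000000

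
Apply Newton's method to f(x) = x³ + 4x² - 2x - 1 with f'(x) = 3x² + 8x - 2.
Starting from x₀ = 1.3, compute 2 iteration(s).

f(x) = x³ + 4x² - 2x - 1
f'(x) = 3x² + 8x - 2
x₀ = 1.3

Newton-Raphson formula: x_{n+1} = x_n - f(x_n)/f'(x_n)

Iteration 1:
  f(1.300000) = 5.357000
  f'(1.300000) = 13.470000
  x_1 = 1.300000 - 5.357000/13.470000 = 0.902301
Iteration 2:
  f(0.902301) = 1.186595
  f'(0.902301) = 7.660855
  x_2 = 0.902301 - 1.186595/7.660855 = 0.747411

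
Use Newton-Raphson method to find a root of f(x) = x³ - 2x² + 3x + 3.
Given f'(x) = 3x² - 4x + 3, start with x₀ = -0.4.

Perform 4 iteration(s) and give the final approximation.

f(x) = x³ - 2x² + 3x + 3
f'(x) = 3x² - 4x + 3
x₀ = -0.4

Newton-Raphson formula: x_{n+1} = x_n - f(x_n)/f'(x_n)

Iteration 1:
  f(-0.400000) = 1.416000
  f'(-0.400000) = 5.080000
  x_1 = -0.400000 - 1.416000/5.080000 = -0.678740
Iteration 2:
  f(-0.678740) = -0.270284
  f'(-0.678740) = 7.097025
  x_2 = -0.678740 - (-0.270284)/7.097025 = -0.640656
Iteration 3:
  f(-0.640656) = -0.005799
  f'(-0.640656) = 6.793944
  x_3 = -0.640656 - (-0.005799)/6.793944 = -0.639802
Iteration 4:
  f(-0.639802) = -0.000003
  f'(-0.639802) = 6.787251
  x_4 = -0.639802 - (-0.000003)/6.787251 = -0.639802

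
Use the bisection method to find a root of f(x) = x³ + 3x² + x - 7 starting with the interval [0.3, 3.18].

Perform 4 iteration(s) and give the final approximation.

f(x) = x³ + 3x² + x - 7
Initial interval: [0.3, 3.18]

Iteration 1:
  c_1 = (0.300000 + 3.180000)/2 = 1.740000
  f(c_1) = f(1.740000) = 9.090824
  f(a) × f(c) < 0, new interval: [0.300000, 1.740000]
Iteration 2:
  c_2 = (0.300000 + 1.740000)/2 = 1.020000
  f(c_2) = f(1.020000) = -1.797592
  f(a) × f(c) ≥ 0, new interval: [1.020000, 1.740000]
Iteration 3:
  c_3 = (1.020000 + 1.740000)/2 = 1.380000
  f(c_3) = f(1.380000) = 2.721272
  f(a) × f(c) < 0, new interval: [1.020000, 1.380000]
Iteration 4:
  c_4 = (1.020000 + 1.380000)/2 = 1.200000
  f(c_4) = f(1.200000) = 0.248000
  f(a) × f(c) < 0, new interval: [1.020000, 1.200000]

After 4 iteration(s), the approximation is c_4 = 1.200000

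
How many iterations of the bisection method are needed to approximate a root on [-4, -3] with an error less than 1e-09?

We need (b-a)/2^n ≤ 1e-09
(-3 - (-4))/2^n ≤ 1e-09
1/2^n ≤ 1e-09
2^n ≥ 1000000000
n ≥ log₂(1000000000) = 29.90
n ≥ 30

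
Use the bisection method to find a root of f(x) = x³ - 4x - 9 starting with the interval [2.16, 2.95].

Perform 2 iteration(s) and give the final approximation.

f(x) = x³ - 4x - 9
Initial interval: [2.16, 2.95]

Iteration 1:
  c_1 = (2.160000 + 2.950000)/2 = 2.555000
  f(c_1) = f(2.555000) = -2.540896
  f(a) × f(c) ≥ 0, new interval: [2.555000, 2.950000]
Iteration 2:
  c_2 = (2.555000 + 2.950000)/2 = 2.752500
  f(c_2) = f(2.752500) = 0.843645
  f(a) × f(c) < 0, new interval: [2.555000, 2.752500]

After 2 iteration(s), the approximation is c_2 = 2.752500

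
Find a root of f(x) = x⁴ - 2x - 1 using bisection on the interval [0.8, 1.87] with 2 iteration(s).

f(x) = x⁴ - 2x - 1
Initial interval: [0.8, 1.87]

Iteration 1:
  c_1 = (0.800000 + 1.870000)/2 = 1.335000
  f(c_1) = f(1.335000) = -0.493674
  f(a) × f(c) ≥ 0, new interval: [1.335000, 1.870000]
Iteration 2:
  c_2 = (1.335000 + 1.870000)/2 = 1.602500
  f(c_2) = f(1.602500) = 2.389656
  f(a) × f(c) < 0, new interval: [1.335000, 1.602500]

After 2 iteration(s), the approximation is c_2 = 1.602500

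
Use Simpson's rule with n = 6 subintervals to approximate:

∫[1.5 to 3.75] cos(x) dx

f(x) = cos(x)
a = 1.5, b = 3.75, n = 6
h = (b - a)/n = 0.375000

Simpson's rule: (h/3)[f(x₀) + 4f(x₁) + 2f(x₂) + ... + f(xₙ)]

x_0 = 1.5000, f(x_0) = 0.070737, coefficient = 1
x_1 = 1.8750, f(x_1) = -0.299534, coefficient = 4
x_2 = 2.2500, f(x_2) = -0.628174, coefficient = 2
x_3 = 2.6250, f(x_3) = -0.869507, coefficient = 4
x_4 = 3.0000, f(x_4) = -0.989992, coefficient = 2
x_5 = 3.3750, f(x_5) = -0.972884, coefficient = 4
x_6 = 3.7500, f(x_6) = -0.820559, coefficient = 1

I ≈ (0.375000/3) × -12.553853 = -1.569232
Exact value: -1.569056
Error: 0.000175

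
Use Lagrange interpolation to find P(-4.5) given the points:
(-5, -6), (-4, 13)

Lagrange interpolation formula:
P(x) = Σ yᵢ × Lᵢ(x)
where Lᵢ(x) = Π_{j≠i} (x - xⱼ)/(xᵢ - xⱼ)

L_0(-4.5) = (-4.5 - (-4))/(-5 - (-4)) = 0.500000
L_1(-4.5) = (-4.5 - (-5))/(-4 - (-5)) = 0.500000

P(-4.5) = (-6)×L_0(-4.5) + 13×L_1(-4.5)
P(-4.5) = 3.500000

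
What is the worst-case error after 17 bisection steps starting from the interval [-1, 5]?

Bisection error bound: |error| ≤ (b-a)/2^n
|error| ≤ (5 - (-1))/2^17 = 6/2^17
|error| ≤ 0.0000457764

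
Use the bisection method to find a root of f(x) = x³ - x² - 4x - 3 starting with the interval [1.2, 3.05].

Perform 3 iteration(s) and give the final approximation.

f(x) = x³ - x² - 4x - 3
Initial interval: [1.2, 3.05]

Iteration 1:
  c_1 = (1.200000 + 3.050000)/2 = 2.125000
  f(c_1) = f(2.125000) = -6.419922
  f(a) × f(c) ≥ 0, new interval: [2.125000, 3.050000]
Iteration 2:
  c_2 = (2.125000 + 3.050000)/2 = 2.587500
  f(c_2) = f(2.587500) = -2.721439
  f(a) × f(c) ≥ 0, new interval: [2.587500, 3.050000]
Iteration 3:
  c_3 = (2.587500 + 3.050000)/2 = 2.818750
  f(c_3) = f(2.818750) = 0.175608
  f(a) × f(c) < 0, new interval: [2.587500, 2.818750]

After 3 iteration(s), the approximation is c_3 = 2.818750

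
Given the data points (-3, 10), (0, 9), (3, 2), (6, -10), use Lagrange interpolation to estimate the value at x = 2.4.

Lagrange interpolation formula:
P(x) = Σ yᵢ × Lᵢ(x)
where Lᵢ(x) = Π_{j≠i} (x - xⱼ)/(xᵢ - xⱼ)

L_0(2.4) = (2.4 - 0)/(-3 - 0) × (2.4 - 3)/(-3 - 3) × (2.4 - 6)/(-3 - 6) = -0.032000
L_1(2.4) = (2.4 - (-3))/(0 - (-3)) × (2.4 - 3)/(0 - 3) × (2.4 - 6)/(0 - 6) = 0.216000
L_2(2.4) = (2.4 - (-3))/(3 - (-3)) × (2.4 - 0)/(3 - 0) × (2.4 - 6)/(3 - 6) = 0.864000
L_3(2.4) = (2.4 - (-3))/(6 - (-3)) × (2.4 - 0)/(6 - 0) × (2.4 - 3)/(6 - 3) = -0.048000

P(2.4) = 10×L_0(2.4) + 9×L_1(2.4) + 2×L_2(2.4) + (-10)×L_3(2.4)
P(2.4) = 3.832000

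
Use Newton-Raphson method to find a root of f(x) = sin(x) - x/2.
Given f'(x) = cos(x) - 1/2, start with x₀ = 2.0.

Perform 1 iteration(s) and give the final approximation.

f(x) = sin(x) - x/2
f'(x) = cos(x) - 1/2
x₀ = 2.0

Newton-Raphson formula: x_{n+1} = x_n - f(x_n)/f'(x_n)

Iteration 1:
  f(2.000000) = -0.090703
  f'(2.000000) = -0.916147
  x_1 = 2.000000 - (-0.090703)/(-0.916147) = 1.900996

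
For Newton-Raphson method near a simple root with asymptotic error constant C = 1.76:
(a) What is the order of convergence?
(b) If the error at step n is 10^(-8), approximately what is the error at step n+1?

(a) Newton-Raphson has quadratic (order 2) convergence near simple roots.
    This means |e_{n+1}| ≈ C|e_n|².

(b) With |e_n| = 10^(-8) and C = 1.76:
    |e_{n+1}| ≈ 1.76 × (10^(-8))² = 1.76 × 10^(-16)

(a) 2 (quadratic); (b) |e_{n+1}| ≈ 1.760e-16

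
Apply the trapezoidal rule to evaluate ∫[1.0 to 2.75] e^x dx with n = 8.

f(x) = e^x
a = 1.0, b = 2.75, n = 8
h = (b - a)/n = 0.218750

Trapezoidal rule: (h/2)[f(x₀) + 2f(x₁) + 2f(x₂) + ... + f(xₙ)]

x_0 = 1.0000, f(x_0) = 2.718282, coefficient = 1
x_1 = 1.2188, f(x_1) = 3.382956, coefficient = 2
x_2 = 1.4375, f(x_2) = 4.210157, coefficient = 2
x_3 = 1.6562, f(x_3) = 5.239625, coefficient = 2
x_4 = 1.8750, f(x_4) = 6.520819, coefficient = 2
x_5 = 2.0938, f(x_5) = 8.115291, coefficient = 2
x_6 = 2.3125, f(x_6) = 10.099642, coefficient = 2
x_7 = 2.5312, f(x_7) = 12.569208, coefficient = 2
x_8 = 2.7500, f(x_8) = 15.642632, coefficient = 1

I ≈ (0.218750/2) × 118.636311 = 12.975847
Exact value: 12.924350
Error: 0.051496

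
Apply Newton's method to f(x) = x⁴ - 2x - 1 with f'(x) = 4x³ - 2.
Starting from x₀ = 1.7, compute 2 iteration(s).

f(x) = x⁴ - 2x - 1
f'(x) = 4x³ - 2
x₀ = 1.7

Newton-Raphson formula: x_{n+1} = x_n - f(x_n)/f'(x_n)

Iteration 1:
  f(1.700000) = 3.952100
  f'(1.700000) = 17.652000
  x_1 = 1.700000 - 3.952100/17.652000 = 1.476110
Iteration 2:
  f(1.476110) = 0.795392
  f'(1.476110) = 10.865198
  x_2 = 1.476110 - 0.795392/10.865198 = 1.402905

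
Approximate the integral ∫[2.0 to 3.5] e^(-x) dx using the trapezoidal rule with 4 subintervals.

f(x) = e^(-x)
a = 2.0, b = 3.5, n = 4
h = (b - a)/n = 0.375000

Trapezoidal rule: (h/2)[f(x₀) + 2f(x₁) + 2f(x₂) + ... + f(xₙ)]

x_0 = 2.0000, f(x_0) = 0.135335, coefficient = 1
x_1 = 2.3750, f(x_1) = 0.093014, coefficient = 2
x_2 = 2.7500, f(x_2) = 0.063928, coefficient = 2
x_3 = 3.1250, f(x_3) = 0.043937, coefficient = 2
x_4 = 3.5000, f(x_4) = 0.030197, coefficient = 1

I ≈ (0.375000/2) × 0.567291 = 0.106367
Exact value: 0.105138
Error: 0.001229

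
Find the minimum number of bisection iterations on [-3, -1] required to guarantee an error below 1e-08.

We need (b-a)/2^n ≤ 1e-08
(-1 - (-3))/2^n ≤ 1e-08
2/2^n ≤ 1e-08
2^n ≥ 200000000
n ≥ log₂(200000000) = 27.58
n ≥ 28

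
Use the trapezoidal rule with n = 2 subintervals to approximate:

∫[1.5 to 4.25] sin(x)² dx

f(x) = sin(x)²
a = 1.5, b = 4.25, n = 2
h = (b - a)/n = 1.375000

Trapezoidal rule: (h/2)[f(x₀) + 2f(x₁) + 2f(x₂) + ... + f(xₙ)]

x_0 = 1.5000, f(x_0) = 0.994996, coefficient = 1
x_1 = 2.8750, f(x_1) = 0.069404, coefficient = 2
x_2 = 4.2500, f(x_2) = 0.801006, coefficient = 1

I ≈ (1.375000/2) × 1.934810 = 1.330182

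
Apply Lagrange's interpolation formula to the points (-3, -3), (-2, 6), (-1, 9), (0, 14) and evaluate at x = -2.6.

Lagrange interpolation formula:
P(x) = Σ yᵢ × Lᵢ(x)
where Lᵢ(x) = Π_{j≠i} (x - xⱼ)/(xᵢ - xⱼ)

L_0(-2.6) = (-2.6 - (-2))/(-3 - (-2)) × (-2.6 - (-1))/(-3 - (-1)) × (-2.6 - 0)/(-3 - 0) = 0.416000
L_1(-2.6) = (-2.6 - (-3))/(-2 - (-3)) × (-2.6 - (-1))/(-2 - (-1)) × (-2.6 - 0)/(-2 - 0) = 0.832000
L_2(-2.6) = (-2.6 - (-3))/(-1 - (-3)) × (-2.6 - (-2))/(-1 - (-2)) × (-2.6 - 0)/(-1 - 0) = -0.312000
L_3(-2.6) = (-2.6 - (-3))/(0 - (-3)) × (-2.6 - (-2))/(0 - (-2)) × (-2.6 - (-1))/(0 - (-1)) = 0.064000

P(-2.6) = (-3)×L_0(-2.6) + 6×L_1(-2.6) + 9×L_2(-2.6) + 14×L_3(-2.6)
P(-2.6) = 1.832000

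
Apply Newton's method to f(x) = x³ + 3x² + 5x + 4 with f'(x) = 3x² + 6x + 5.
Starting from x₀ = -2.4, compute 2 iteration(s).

f(x) = x³ + 3x² + 5x + 4
f'(x) = 3x² + 6x + 5
x₀ = -2.4

Newton-Raphson formula: x_{n+1} = x_n - f(x_n)/f'(x_n)

Iteration 1:
  f(-2.400000) = -4.544000
  f'(-2.400000) = 7.880000
  x_1 = -2.400000 - (-4.544000)/7.880000 = -1.823350
Iteration 2:
  f(-1.823350) = -1.204854
  f'(-1.823350) = 4.033717
  x_2 = -1.823350 - (-1.204854)/4.033717 = -1.524654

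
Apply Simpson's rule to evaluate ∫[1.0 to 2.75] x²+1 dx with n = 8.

f(x) = x²+1
a = 1.0, b = 2.75, n = 8
h = (b - a)/n = 0.218750

Simpson's rule: (h/3)[f(x₀) + 4f(x₁) + 2f(x₂) + ... + f(xₙ)]

x_0 = 1.0000, f(x_0) = 2.000000, coefficient = 1
x_1 = 1.2188, f(x_1) = 2.485352, coefficient = 4
x_2 = 1.4375, f(x_2) = 3.066406, coefficient = 2
x_3 = 1.6562, f(x_3) = 3.743164, coefficient = 4
x_4 = 1.8750, f(x_4) = 4.515625, coefficient = 2
x_5 = 2.0938, f(x_5) = 5.383789, coefficient = 4
x_6 = 2.3125, f(x_6) = 6.347656, coefficient = 2
x_7 = 2.5312, f(x_7) = 7.407227, coefficient = 4
x_8 = 2.7500, f(x_8) = 8.562500, coefficient = 1

I ≈ (0.218750/3) × 114.500000 = 8.348958
Exact value: 8.348958
Error: 0.000000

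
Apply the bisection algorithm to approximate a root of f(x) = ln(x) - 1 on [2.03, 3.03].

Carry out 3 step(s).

f(x) = ln(x) - 1
Initial interval: [2.03, 3.03]

Iteration 1:
  c_1 = (2.030000 + 3.030000)/2 = 2.530000
  f(c_1) = f(2.530000) = -0.071781
  f(a) × f(c) ≥ 0, new interval: [2.530000, 3.030000]
Iteration 2:
  c_2 = (2.530000 + 3.030000)/2 = 2.780000
  f(c_2) = f(2.780000) = 0.022451
  f(a) × f(c) < 0, new interval: [2.530000, 2.780000]
Iteration 3:
  c_3 = (2.530000 + 2.780000)/2 = 2.655000
  f(c_3) = f(2.655000) = -0.023555
  f(a) × f(c) ≥ 0, new interval: [2.655000, 2.780000]

After 3 iteration(s), the approximation is c_3 = 2.655000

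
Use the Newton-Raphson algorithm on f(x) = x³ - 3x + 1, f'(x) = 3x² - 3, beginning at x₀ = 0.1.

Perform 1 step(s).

f(x) = x³ - 3x + 1
f'(x) = 3x² - 3
x₀ = 0.1

Newton-Raphson formula: x_{n+1} = x_n - f(x_n)/f'(x_n)

Iteration 1:
  f(0.100000) = 0.701000
  f'(0.100000) = -2.970000
  x_1 = 0.100000 - 0.701000/(-2.970000) = 0.336027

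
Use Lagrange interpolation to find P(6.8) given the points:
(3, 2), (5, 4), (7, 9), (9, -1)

Lagrange interpolation formula:
P(x) = Σ yᵢ × Lᵢ(x)
where Lᵢ(x) = Π_{j≠i} (x - xⱼ)/(xᵢ - xⱼ)

L_0(6.8) = (6.8 - 5)/(3 - 5) × (6.8 - 7)/(3 - 7) × (6.8 - 9)/(3 - 9) = -0.016500
L_1(6.8) = (6.8 - 3)/(5 - 3) × (6.8 - 7)/(5 - 7) × (6.8 - 9)/(5 - 9) = 0.104500
L_2(6.8) = (6.8 - 3)/(7 - 3) × (6.8 - 5)/(7 - 5) × (6.8 - 9)/(7 - 9) = 0.940500
L_3(6.8) = (6.8 - 3)/(9 - 3) × (6.8 - 5)/(9 - 5) × (6.8 - 7)/(9 - 7) = -0.028500

P(6.8) = 2×L_0(6.8) + 4×L_1(6.8) + 9×L_2(6.8) + (-1)×L_3(6.8)
P(6.8) = 8.878000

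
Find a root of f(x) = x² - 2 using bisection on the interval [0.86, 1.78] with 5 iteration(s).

f(x) = x² - 2
Initial interval: [0.86, 1.78]

Iteration 1:
  c_1 = (0.860000 + 1.780000)/2 = 1.320000
  f(c_1) = f(1.320000) = -0.257600
  f(a) × f(c) ≥ 0, new interval: [1.320000, 1.780000]
Iteration 2:
  c_2 = (1.320000 + 1.780000)/2 = 1.550000
  f(c_2) = f(1.550000) = 0.402500
  f(a) × f(c) < 0, new interval: [1.320000, 1.550000]
Iteration 3:
  c_3 = (1.320000 + 1.550000)/2 = 1.435000
  f(c_3) = f(1.435000) = 0.059225
  f(a) × f(c) < 0, new interval: [1.320000, 1.435000]
Iteration 4:
  c_4 = (1.320000 + 1.435000)/2 = 1.377500
  f(c_4) = f(1.377500) = -0.102494
  f(a) × f(c) ≥ 0, new interval: [1.377500, 1.435000]
Iteration 5:
  c_5 = (1.377500 + 1.435000)/2 = 1.406250
  f(c_5) = f(1.406250) = -0.022461
  f(a) × f(c) ≥ 0, new interval: [1.406250, 1.435000]

After 5 iteration(s), the approximation is c_5 = 1.406250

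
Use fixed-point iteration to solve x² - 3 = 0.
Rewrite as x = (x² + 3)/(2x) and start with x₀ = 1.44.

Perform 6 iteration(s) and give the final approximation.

Equation: x² - 3 = 0
Fixed-point form: x = (x² + 3)/(2x)
x₀ = 1.44

x_1 = g(1.440000) = 1.761667
x_2 = g(1.761667) = 1.732300
x_3 = g(1.732300) = 1.732051
x_4 = g(1.732051) = 1.732051
x_5 = g(1.732051) = 1.732051
x_6 = g(1.732051) = 1.732051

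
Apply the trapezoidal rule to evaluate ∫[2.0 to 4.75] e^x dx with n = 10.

f(x) = e^x
a = 2.0, b = 4.75, n = 10
h = (b - a)/n = 0.275000

Trapezoidal rule: (h/2)[f(x₀) + 2f(x₁) + 2f(x₂) + ... + f(xₙ)]

x_0 = 2.0000, f(x_0) = 7.389056, coefficient = 1
x_1 = 2.2750, f(x_1) = 9.727919, coefficient = 2
x_2 = 2.5500, f(x_2) = 12.807104, coefficient = 2
x_3 = 2.8250, f(x_3) = 16.860945, coefficient = 2
x_4 = 3.1000, f(x_4) = 22.197951, coefficient = 2
x_5 = 3.3750, f(x_5) = 29.224284, coefficient = 2
x_6 = 3.6500, f(x_6) = 38.474666, coefficient = 2
x_7 = 3.9250, f(x_7) = 50.653078, coefficient = 2
x_8 = 4.2000, f(x_8) = 66.686331, coefficient = 2
x_9 = 4.4750, f(x_9) = 87.794600, coefficient = 2
x_10 = 4.7500, f(x_10) = 115.584285, coefficient = 1

I ≈ (0.275000/2) × 791.827097 = 108.876226
Exact value: 108.195228
Error: 0.680997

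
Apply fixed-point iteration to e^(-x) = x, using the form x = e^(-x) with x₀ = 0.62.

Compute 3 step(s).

Equation: e^(-x) = x
Fixed-point form: x = e^(-x)
x₀ = 0.62

x_1 = g(0.620000) = 0.537944
x_2 = g(0.537944) = 0.583947
x_3 = g(0.583947) = 0.557693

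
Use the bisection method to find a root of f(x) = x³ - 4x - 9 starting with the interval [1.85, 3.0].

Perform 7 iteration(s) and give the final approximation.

f(x) = x³ - 4x - 9
Initial interval: [1.85, 3.0]

Iteration 1:
  c_1 = (1.850000 + 3.000000)/2 = 2.425000
  f(c_1) = f(2.425000) = -4.439484
  f(a) × f(c) ≥ 0, new interval: [2.425000, 3.000000]
Iteration 2:
  c_2 = (2.425000 + 3.000000)/2 = 2.712500
  f(c_2) = f(2.712500) = 0.107643
  f(a) × f(c) < 0, new interval: [2.425000, 2.712500]
Iteration 3:
  c_3 = (2.425000 + 2.712500)/2 = 2.568750
  f(c_3) = f(2.568750) = -2.325163
  f(a) × f(c) ≥ 0, new interval: [2.568750, 2.712500]
Iteration 4:
  c_4 = (2.568750 + 2.712500)/2 = 2.640625
  f(c_4) = f(2.640625) = -1.149685
  f(a) × f(c) ≥ 0, new interval: [2.640625, 2.712500]
Iteration 5:
  c_5 = (2.640625 + 2.712500)/2 = 2.676563
  f(c_5) = f(2.676563) = -0.531392
  f(a) × f(c) ≥ 0, new interval: [2.676563, 2.712500]
Iteration 6:
  c_6 = (2.676563 + 2.712500)/2 = 2.694531
  f(c_6) = f(2.694531) = -0.214484
  f(a) × f(c) ≥ 0, new interval: [2.694531, 2.712500]
Iteration 7:
  c_7 = (2.694531 + 2.712500)/2 = 2.703516
  f(c_7) = f(2.703516) = -0.054076
  f(a) × f(c) ≥ 0, new interval: [2.703516, 2.712500]

After 7 iteration(s), the approximation is c_7 = 2.703516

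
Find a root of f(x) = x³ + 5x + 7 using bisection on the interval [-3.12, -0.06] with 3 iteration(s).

f(x) = x³ + 5x + 7
Initial interval: [-3.12, -0.06]

Iteration 1:
  c_1 = (-3.120000 + (-0.060000))/2 = -1.590000
  f(c_1) = f(-1.590000) = -4.969679
  f(a) × f(c) ≥ 0, new interval: [-1.590000, -0.060000]
Iteration 2:
  c_2 = (-1.590000 + (-0.060000))/2 = -0.825000
  f(c_2) = f(-0.825000) = 2.313484
  f(a) × f(c) < 0, new interval: [-1.590000, -0.825000]
Iteration 3:
  c_3 = (-1.590000 + (-0.825000))/2 = -1.207500
  f(c_3) = f(-1.207500) = -0.798103
  f(a) × f(c) ≥ 0, new interval: [-1.207500, -0.825000]

After 3 iteration(s), the approximation is c_3 = -1.207500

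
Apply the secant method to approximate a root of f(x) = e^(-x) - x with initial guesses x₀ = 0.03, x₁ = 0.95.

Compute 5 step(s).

f(x) = e^(-x) - x
x₀ = 0.03, x₁ = 0.95

Secant formula: x_{n+1} = x_n - f(x_n)(x_n - x_{n-1})/(f(x_n) - f(x_{n-1}))

Iteration 1:
  f(0.030000) = 0.940446
  f(0.950000) = -0.563259
  x_2 = 0.950000 - (-0.563259)×(0.950000 - 0.030000)/(-0.563259 - 0.940446)
       = 0.605386
Iteration 2:
  f(0.950000) = -0.563259
  f(0.605386) = -0.059522
  x_3 = 0.605386 - (-0.059522)×(0.605386 - 0.950000)/(-0.059522 - (-0.563259))
       = 0.564666
Iteration 3:
  f(0.605386) = -0.059522
  f(0.564666) = 0.003884
  x_4 = 0.564666 - 0.003884×(0.564666 - 0.605386)/(0.003884 - (-0.059522))
       = 0.567160
Iteration 4:
  f(0.564666) = 0.003884
  f(0.567160) = -0.000027
  x_5 = 0.567160 - (-0.000027)×(0.567160 - 0.564666)/(-0.000027 - 0.003884)
       = 0.567143
Iteration 5:
  f(0.567160) = -0.000027
  f(0.567143) = 0.000000
  x_6 = 0.567143 - 0.000000×(0.567143 - 0.567160)/(0.000000 - (-0.000027))
       = 0.567143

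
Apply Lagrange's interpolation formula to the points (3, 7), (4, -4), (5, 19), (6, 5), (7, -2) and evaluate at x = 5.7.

Lagrange interpolation formula:
P(x) = Σ yᵢ × Lᵢ(x)
where Lᵢ(x) = Π_{j≠i} (x - xⱼ)/(xᵢ - xⱼ)

L_0(5.7) = (5.7 - 4)/(3 - 4) × (5.7 - 5)/(3 - 5) × (5.7 - 6)/(3 - 6) × (5.7 - 7)/(3 - 7) = 0.019337
L_1(5.7) = (5.7 - 3)/(4 - 3) × (5.7 - 5)/(4 - 5) × (5.7 - 6)/(4 - 6) × (5.7 - 7)/(4 - 7) = -0.122850
L_2(5.7) = (5.7 - 3)/(5 - 3) × (5.7 - 4)/(5 - 4) × (5.7 - 6)/(5 - 6) × (5.7 - 7)/(5 - 7) = 0.447525
L_3(5.7) = (5.7 - 3)/(6 - 3) × (5.7 - 4)/(6 - 4) × (5.7 - 5)/(6 - 5) × (5.7 - 7)/(6 - 7) = 0.696150
L_4(5.7) = (5.7 - 3)/(7 - 3) × (5.7 - 4)/(7 - 4) × (5.7 - 5)/(7 - 5) × (5.7 - 6)/(7 - 6) = -0.040162

P(5.7) = 7×L_0(5.7) + (-4)×L_1(5.7) + 19×L_2(5.7) + 5×L_3(5.7) + (-2)×L_4(5.7)
P(5.7) = 12.690812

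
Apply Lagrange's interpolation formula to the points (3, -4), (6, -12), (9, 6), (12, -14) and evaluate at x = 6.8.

Lagrange interpolation formula:
P(x) = Σ yᵢ × Lᵢ(x)
where Lᵢ(x) = Π_{j≠i} (x - xⱼ)/(xᵢ - xⱼ)

L_0(6.8) = (6.8 - 6)/(3 - 6) × (6.8 - 9)/(3 - 9) × (6.8 - 12)/(3 - 12) = -0.056494
L_1(6.8) = (6.8 - 3)/(6 - 3) × (6.8 - 9)/(6 - 9) × (6.8 - 12)/(6 - 12) = 0.805037
L_2(6.8) = (6.8 - 3)/(9 - 3) × (6.8 - 6)/(9 - 6) × (6.8 - 12)/(9 - 12) = 0.292741
L_3(6.8) = (6.8 - 3)/(12 - 3) × (6.8 - 6)/(12 - 6) × (6.8 - 9)/(12 - 9) = -0.041284

P(6.8) = (-4)×L_0(6.8) + (-12)×L_1(6.8) + 6×L_2(6.8) + (-14)×L_3(6.8)
P(6.8) = -7.100049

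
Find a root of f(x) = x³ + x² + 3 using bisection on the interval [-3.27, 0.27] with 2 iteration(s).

f(x) = x³ + x² + 3
Initial interval: [-3.27, 0.27]

Iteration 1:
  c_1 = (-3.270000 + 0.270000)/2 = -1.500000
  f(c_1) = f(-1.500000) = 1.875000
  f(a) × f(c) < 0, new interval: [-3.270000, -1.500000]
Iteration 2:
  c_2 = (-3.270000 + (-1.500000))/2 = -2.385000
  f(c_2) = f(-2.385000) = -4.878192
  f(a) × f(c) ≥ 0, new interval: [-2.385000, -1.500000]

After 2 iteration(s), the approximation is c_2 = -2.385000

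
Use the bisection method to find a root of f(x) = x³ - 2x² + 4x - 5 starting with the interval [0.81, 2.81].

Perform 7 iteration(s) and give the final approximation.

f(x) = x³ - 2x² + 4x - 5
Initial interval: [0.81, 2.81]

Iteration 1:
  c_1 = (0.810000 + 2.810000)/2 = 1.810000
  f(c_1) = f(1.810000) = 1.617541
  f(a) × f(c) < 0, new interval: [0.810000, 1.810000]
Iteration 2:
  c_2 = (0.810000 + 1.810000)/2 = 1.310000
  f(c_2) = f(1.310000) = -0.944109
  f(a) × f(c) ≥ 0, new interval: [1.310000, 1.810000]
Iteration 3:
  c_3 = (1.310000 + 1.810000)/2 = 1.560000
  f(c_3) = f(1.560000) = 0.169216
  f(a) × f(c) < 0, new interval: [1.310000, 1.560000]
Iteration 4:
  c_4 = (1.310000 + 1.560000)/2 = 1.435000
  f(c_4) = f(1.435000) = -0.423462
  f(a) × f(c) ≥ 0, new interval: [1.435000, 1.560000]
Iteration 5:
  c_5 = (1.435000 + 1.560000)/2 = 1.497500
  f(c_5) = f(1.497500) = -0.136859
  f(a) × f(c) ≥ 0, new interval: [1.497500, 1.560000]
Iteration 6:
  c_6 = (1.497500 + 1.560000)/2 = 1.528750
  f(c_6) = f(1.528750) = 0.013653
  f(a) × f(c) < 0, new interval: [1.497500, 1.528750]
Iteration 7:
  c_7 = (1.497500 + 1.528750)/2 = 1.513125
  f(c_7) = f(1.513125) = -0.062223
  f(a) × f(c) ≥ 0, new interval: [1.513125, 1.528750]

After 7 iteration(s), the approximation is c_7 = 1.513125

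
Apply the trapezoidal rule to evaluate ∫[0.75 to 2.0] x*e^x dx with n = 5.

f(x) = x*e^x
a = 0.75, b = 2.0, n = 5
h = (b - a)/n = 0.250000

Trapezoidal rule: (h/2)[f(x₀) + 2f(x₁) + 2f(x₂) + ... + f(xₙ)]

x_0 = 0.7500, f(x_0) = 1.587750, coefficient = 1
x_1 = 1.0000, f(x_1) = 2.718282, coefficient = 2
x_2 = 1.2500, f(x_2) = 4.362929, coefficient = 2
x_3 = 1.5000, f(x_3) = 6.722534, coefficient = 2
x_4 = 1.7500, f(x_4) = 10.070555, coefficient = 2
x_5 = 2.0000, f(x_5) = 14.778112, coefficient = 1

I ≈ (0.250000/2) × 64.114460 = 8.014307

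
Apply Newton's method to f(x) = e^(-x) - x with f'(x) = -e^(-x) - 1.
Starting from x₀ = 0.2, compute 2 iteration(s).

f(x) = e^(-x) - x
f'(x) = -e^(-x) - 1
x₀ = 0.2

Newton-Raphson formula: x_{n+1} = x_n - f(x_n)/f'(x_n)

Iteration 1:
  f(0.200000) = 0.618731
  f'(0.200000) = -1.818731
  x_1 = 0.200000 - 0.618731/(-1.818731) = 0.540199
Iteration 2:
  f(0.540199) = 0.042433
  f'(0.540199) = -1.582632
  x_2 = 0.540199 - 0.042433/(-1.582632) = 0.567011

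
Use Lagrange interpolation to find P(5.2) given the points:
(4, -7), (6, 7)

Lagrange interpolation formula:
P(x) = Σ yᵢ × Lᵢ(x)
where Lᵢ(x) = Π_{j≠i} (x - xⱼ)/(xᵢ - xⱼ)

L_0(5.2) = (5.2 - 6)/(4 - 6) = 0.400000
L_1(5.2) = (5.2 - 4)/(6 - 4) = 0.600000

P(5.2) = (-7)×L_0(5.2) + 7×L_1(5.2)
P(5.2) = 1.400000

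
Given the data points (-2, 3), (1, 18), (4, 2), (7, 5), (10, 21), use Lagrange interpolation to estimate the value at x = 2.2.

Lagrange interpolation formula:
P(x) = Σ yᵢ × Lᵢ(x)
where Lᵢ(x) = Π_{j≠i} (x - xⱼ)/(xᵢ - xⱼ)

L_0(2.2) = (2.2 - 1)/(-2 - 1) × (2.2 - 4)/(-2 - 4) × (2.2 - 7)/(-2 - 7) × (2.2 - 10)/(-2 - 10) = -0.041600
L_1(2.2) = (2.2 - (-2))/(1 - (-2)) × (2.2 - 4)/(1 - 4) × (2.2 - 7)/(1 - 7) × (2.2 - 10)/(1 - 10) = 0.582400
L_2(2.2) = (2.2 - (-2))/(4 - (-2)) × (2.2 - 1)/(4 - 1) × (2.2 - 7)/(4 - 7) × (2.2 - 10)/(4 - 10) = 0.582400
L_3(2.2) = (2.2 - (-2))/(7 - (-2)) × (2.2 - 1)/(7 - 1) × (2.2 - 4)/(7 - 4) × (2.2 - 10)/(7 - 10) = -0.145600
L_4(2.2) = (2.2 - (-2))/(10 - (-2)) × (2.2 - 1)/(10 - 1) × (2.2 - 4)/(10 - 4) × (2.2 - 7)/(10 - 7) = 0.022400

P(2.2) = 3×L_0(2.2) + 18×L_1(2.2) + 2×L_2(2.2) + 5×L_3(2.2) + 21×L_4(2.2)
P(2.2) = 11.265600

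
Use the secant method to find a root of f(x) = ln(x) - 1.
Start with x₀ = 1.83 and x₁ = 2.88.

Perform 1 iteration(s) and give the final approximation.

f(x) = ln(x) - 1
x₀ = 1.83, x₁ = 2.88

Secant formula: x_{n+1} = x_n - f(x_n)(x_n - x_{n-1})/(f(x_n) - f(x_{n-1}))

Iteration 1:
  f(1.830000) = -0.395684
  f(2.880000) = 0.057790
  x_2 = 2.880000 - 0.057790×(2.880000 - 1.830000)/(0.057790 - (-0.395684))
       = 2.746189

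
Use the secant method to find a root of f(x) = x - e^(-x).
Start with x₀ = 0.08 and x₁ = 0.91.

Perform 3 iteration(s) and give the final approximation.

f(x) = x - e^(-x)
x₀ = 0.08, x₁ = 0.91

Secant formula: x_{n+1} = x_n - f(x_n)(x_n - x_{n-1})/(f(x_n) - f(x_{n-1}))

Iteration 1:
  f(0.080000) = -0.843116
  f(0.910000) = 0.507476
  x_2 = 0.910000 - 0.507476×(0.910000 - 0.080000)/(0.507476 - (-0.843116))
       = 0.598133
Iteration 2:
  f(0.910000) = 0.507476
  f(0.598133) = 0.048296
  x_3 = 0.598133 - 0.048296×(0.598133 - 0.910000)/(0.048296 - 0.507476)
       = 0.565331
Iteration 3:
  f(0.598133) = 0.048296
  f(0.565331) = -0.002841
  x_4 = 0.565331 - (-0.002841)×(0.565331 - 0.598133)/(-0.002841 - 0.048296)
       = 0.567153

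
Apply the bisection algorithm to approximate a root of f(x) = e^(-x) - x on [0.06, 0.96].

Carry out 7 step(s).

f(x) = e^(-x) - x
Initial interval: [0.06, 0.96]

Iteration 1:
  c_1 = (0.060000 + 0.960000)/2 = 0.510000
  f(c_1) = f(0.510000) = 0.090496
  f(a) × f(c) ≥ 0, new interval: [0.510000, 0.960000]
Iteration 2:
  c_2 = (0.510000 + 0.960000)/2 = 0.735000
  f(c_2) = f(0.735000) = -0.255495
  f(a) × f(c) < 0, new interval: [0.510000, 0.735000]
Iteration 3:
  c_3 = (0.510000 + 0.735000)/2 = 0.622500
  f(c_3) = f(0.622500) = -0.085899
  f(a) × f(c) < 0, new interval: [0.510000, 0.622500]
Iteration 4:
  c_4 = (0.510000 + 0.622500)/2 = 0.566250
  f(c_4) = f(0.566250) = 0.001400
  f(a) × f(c) ≥ 0, new interval: [0.566250, 0.622500]
Iteration 5:
  c_5 = (0.566250 + 0.622500)/2 = 0.594375
  f(c_5) = f(0.594375) = -0.042468
  f(a) × f(c) < 0, new interval: [0.566250, 0.594375]
Iteration 6:
  c_6 = (0.566250 + 0.594375)/2 = 0.580313
  f(c_6) = f(0.580313) = -0.020589
  f(a) × f(c) < 0, new interval: [0.566250, 0.580313]
Iteration 7:
  c_7 = (0.566250 + 0.580313)/2 = 0.573281
  f(c_7) = f(0.573281) = -0.009608
  f(a) × f(c) < 0, new interval: [0.566250, 0.573281]

After 7 iteration(s), the approximation is c_7 = 0.573281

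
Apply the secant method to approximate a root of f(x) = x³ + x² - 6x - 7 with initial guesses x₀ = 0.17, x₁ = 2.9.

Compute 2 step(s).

f(x) = x³ + x² - 6x - 7
x₀ = 0.17, x₁ = 2.9

Secant formula: x_{n+1} = x_n - f(x_n)(x_n - x_{n-1})/(f(x_n) - f(x_{n-1}))

Iteration 1:
  f(0.170000) = -7.986187
  f(2.900000) = 8.399000
  x_2 = 2.900000 - 8.399000×(2.900000 - 0.170000)/(8.399000 - (-7.986187))
       = 1.500610
Iteration 2:
  f(2.900000) = 8.399000
  f(1.500610) = -10.372711
  x_3 = 1.500610 - (-10.372711)×(1.500610 - 2.900000)/(-10.372711 - 8.399000)
       = 2.273873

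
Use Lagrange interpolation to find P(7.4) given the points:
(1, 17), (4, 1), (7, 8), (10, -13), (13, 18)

Lagrange interpolation formula:
P(x) = Σ yᵢ × Lᵢ(x)
where Lᵢ(x) = Π_{j≠i} (x - xⱼ)/(xᵢ - xⱼ)

L_0(7.4) = (7.4 - 4)/(1 - 4) × (7.4 - 7)/(1 - 7) × (7.4 - 10)/(1 - 10) × (7.4 - 13)/(1 - 13) = 0.010186
L_1(7.4) = (7.4 - 1)/(4 - 1) × (7.4 - 7)/(4 - 7) × (7.4 - 10)/(4 - 10) × (7.4 - 13)/(4 - 13) = -0.076695
L_2(7.4) = (7.4 - 1)/(7 - 1) × (7.4 - 4)/(7 - 4) × (7.4 - 10)/(7 - 10) × (7.4 - 13)/(7 - 13) = 0.977857
L_3(7.4) = (7.4 - 1)/(10 - 1) × (7.4 - 4)/(10 - 4) × (7.4 - 7)/(10 - 7) × (7.4 - 13)/(10 - 13) = 0.100293
L_4(7.4) = (7.4 - 1)/(13 - 1) × (7.4 - 4)/(13 - 4) × (7.4 - 7)/(13 - 7) × (7.4 - 10)/(13 - 10) = -0.011641

P(7.4) = 17×L_0(7.4) + 1×L_1(7.4) + 8×L_2(7.4) + (-13)×L_3(7.4) + 18×L_4(7.4)
P(7.4) = 6.405972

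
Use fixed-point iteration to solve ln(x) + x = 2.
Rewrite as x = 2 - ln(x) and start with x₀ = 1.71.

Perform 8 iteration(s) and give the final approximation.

Equation: ln(x) + x = 2
Fixed-point form: x = 2 - ln(x)
x₀ = 1.71

x_1 = g(1.710000) = 1.463507
x_2 = g(1.463507) = 1.619165
x_3 = g(1.619165) = 1.518090
x_4 = g(1.518090) = 1.582547
x_5 = g(1.582547) = 1.540964
x_6 = g(1.540964) = 1.567592
x_7 = g(1.567592) = 1.550460
x_8 = g(1.550460) = 1.561449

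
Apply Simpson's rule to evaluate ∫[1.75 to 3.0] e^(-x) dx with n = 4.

f(x) = e^(-x)
a = 1.75, b = 3.0, n = 4
h = (b - a)/n = 0.312500

Simpson's rule: (h/3)[f(x₀) + 4f(x₁) + 2f(x₂) + ... + f(xₙ)]

x_0 = 1.7500, f(x_0) = 0.173774, coefficient = 1
x_1 = 2.0625, f(x_1) = 0.127136, coefficient = 4
x_2 = 2.3750, f(x_2) = 0.093014, coefficient = 2
x_3 = 2.6875, f(x_3) = 0.068051, coefficient = 4
x_4 = 3.0000, f(x_4) = 0.049787, coefficient = 1

I ≈ (0.312500/3) × 1.190336 = 0.123993
Exact value: 0.123987
Error: 0.000006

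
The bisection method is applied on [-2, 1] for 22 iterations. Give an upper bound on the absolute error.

Bisection error bound: |error| ≤ (b-a)/2^n
|error| ≤ (1 - (-2))/2^22 = 3/2^22
|error| ≤ 0.0000007153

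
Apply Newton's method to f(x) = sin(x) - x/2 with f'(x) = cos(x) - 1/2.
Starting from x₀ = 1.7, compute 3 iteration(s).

f(x) = sin(x) - x/2
f'(x) = cos(x) - 1/2
x₀ = 1.7

Newton-Raphson formula: x_{n+1} = x_n - f(x_n)/f'(x_n)

Iteration 1:
  f(1.700000) = 0.141665
  f'(1.700000) = -0.628844
  x_1 = 1.700000 - 0.141665/(-0.628844) = 1.925278
Iteration 2:
  f(1.925278) = -0.024812
  f'(1.925278) = -0.847104
  x_2 = 1.925278 - (-0.024812)/(-0.847104) = 1.895987
Iteration 3:
  f(1.895987) = -0.000404
  f'(1.895987) = -0.819490
  x_3 = 1.895987 - (-0.000404)/(-0.819490) = 1.895494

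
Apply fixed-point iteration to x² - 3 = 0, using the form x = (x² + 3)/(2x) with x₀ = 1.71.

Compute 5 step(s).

Equation: x² - 3 = 0
Fixed-point form: x = (x² + 3)/(2x)
x₀ = 1.71

x_1 = g(1.710000) = 1.732193
x_2 = g(1.732193) = 1.732051
x_3 = g(1.732051) = 1.732051
x_4 = g(1.732051) = 1.732051
x_5 = g(1.732051) = 1.732051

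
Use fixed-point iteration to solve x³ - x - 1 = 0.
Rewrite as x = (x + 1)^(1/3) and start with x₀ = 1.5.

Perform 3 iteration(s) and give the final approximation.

Equation: x³ - x - 1 = 0
Fixed-point form: x = (x + 1)^(1/3)
x₀ = 1.5

x_1 = g(1.500000) = 1.357209
x_2 = g(1.357209) = 1.330861
x_3 = g(1.330861) = 1.325884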